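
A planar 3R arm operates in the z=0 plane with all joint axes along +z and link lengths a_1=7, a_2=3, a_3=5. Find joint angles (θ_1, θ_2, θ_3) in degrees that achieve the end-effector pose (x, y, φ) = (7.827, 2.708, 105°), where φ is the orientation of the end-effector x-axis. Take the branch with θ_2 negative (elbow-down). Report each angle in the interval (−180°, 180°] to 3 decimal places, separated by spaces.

-0.001 -45.005 150.006

wrist centre = target − a_3·(cos φ, sin φ) = (9.1211, -2.1216)
cos θ_2 = (87.6957−7²−3²)/(2·7·3) = 0.7070; θ_2 = -45.0054° (elbow-down)
β = atan2(-2.1216,9.1211) = -13.0945°; ψ = atan2(-2.1215,9.1211) = -13.0939°
θ_1 = β − ψ = -0.0007°
θ_3 = φ − θ_1 − θ_2 = 150.0061° (wrapped to (-180°,180°])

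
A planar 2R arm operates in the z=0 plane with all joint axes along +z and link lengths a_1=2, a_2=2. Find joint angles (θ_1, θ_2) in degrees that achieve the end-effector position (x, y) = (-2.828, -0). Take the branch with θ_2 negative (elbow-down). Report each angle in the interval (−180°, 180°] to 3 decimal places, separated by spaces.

-134.991 -90.017

cos θ_2 = (7.9976−2²−2²)/(2·2·2) = -0.0003; θ_2 = -90.0173° (elbow-down)
β = atan2(-0.0000,-2.8280) = -180.0000°; ψ = atan2(-2.0000,1.9994) = -45.0087°
θ_1 = β − ψ = -134.9913°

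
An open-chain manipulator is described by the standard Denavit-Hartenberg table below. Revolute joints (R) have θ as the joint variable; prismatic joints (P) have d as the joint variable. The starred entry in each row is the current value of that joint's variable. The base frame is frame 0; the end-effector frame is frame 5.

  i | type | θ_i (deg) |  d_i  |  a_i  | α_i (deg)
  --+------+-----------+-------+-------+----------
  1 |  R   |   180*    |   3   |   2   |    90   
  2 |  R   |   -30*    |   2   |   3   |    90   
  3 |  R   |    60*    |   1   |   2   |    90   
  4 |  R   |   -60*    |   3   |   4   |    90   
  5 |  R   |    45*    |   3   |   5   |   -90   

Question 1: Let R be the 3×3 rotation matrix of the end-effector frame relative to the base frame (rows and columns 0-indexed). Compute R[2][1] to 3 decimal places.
-0.650

End-effector y-axis (col 1 of R) = (-0.1250,0.7500,-0.6495)
R[2][1] = -0.6495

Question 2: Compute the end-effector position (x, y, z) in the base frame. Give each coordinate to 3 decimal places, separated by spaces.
after link 1: o_1 = (-2.0000, 0.0000, 3.0000)
after link 2: o_2 = (-4.5981, 2.0000, 1.5000)
after link 3: o_3 = (-4.9641, 3.7321, 0.1340)
after link 4: o_4 = (-9.8122, 3.9641, 1.3349)
after link 5: o_5 = (-14.3852, 1.4773, 3.9623)

-14.385 1.477 3.962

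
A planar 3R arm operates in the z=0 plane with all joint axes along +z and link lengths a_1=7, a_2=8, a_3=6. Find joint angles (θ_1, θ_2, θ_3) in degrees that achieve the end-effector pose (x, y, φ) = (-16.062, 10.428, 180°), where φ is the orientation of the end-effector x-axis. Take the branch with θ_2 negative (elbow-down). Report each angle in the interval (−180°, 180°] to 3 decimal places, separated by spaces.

wrist centre = target − a_3·(cos φ, sin φ) = (-10.0620, 10.4280)
cos θ_2 = (209.9870−7²−8²)/(2·7·8) = 0.8660; θ_2 = -30.0080° (elbow-down)
β = atan2(10.4280,-10.0620) = 133.9767°; ψ = atan2(-4.0010,13.9276) = -16.0277°
θ_1 = β − ψ = 150.0043°
θ_3 = φ − θ_1 − θ_2 = 60.0037° (wrapped to (-180°,180°])

150.004 -30.008 60.004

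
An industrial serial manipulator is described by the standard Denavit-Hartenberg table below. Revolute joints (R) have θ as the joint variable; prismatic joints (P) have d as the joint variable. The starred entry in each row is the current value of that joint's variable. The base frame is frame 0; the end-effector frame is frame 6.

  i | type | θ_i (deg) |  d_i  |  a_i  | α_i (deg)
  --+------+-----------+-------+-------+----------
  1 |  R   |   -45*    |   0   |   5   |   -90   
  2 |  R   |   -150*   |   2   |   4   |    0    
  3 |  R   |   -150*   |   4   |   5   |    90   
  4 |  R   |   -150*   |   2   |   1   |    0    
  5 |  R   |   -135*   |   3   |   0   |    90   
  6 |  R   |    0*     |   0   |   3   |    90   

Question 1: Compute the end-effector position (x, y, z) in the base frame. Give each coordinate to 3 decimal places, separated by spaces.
after link 1: o_1 = (3.5355, -3.5355, 0.0000)
after link 2: o_2 = (2.5003, 0.3282, 2.0000)
after link 3: o_3 = (7.0965, 1.3888, -2.3301)
after link 4: o_4 = (7.6615, 0.1167, -0.5801)
after link 5: o_5 = (9.4986, -1.7204, 0.9199)
after link 6: o_6 = (11.8221, 0.0541, 0.2474)

11.822 0.054 0.247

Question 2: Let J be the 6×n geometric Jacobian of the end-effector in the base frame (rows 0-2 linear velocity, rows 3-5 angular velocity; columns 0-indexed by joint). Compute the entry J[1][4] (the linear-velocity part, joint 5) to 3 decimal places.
1.574

axis z_4 = (0.6124,-0.6124,0.5000); lever o_n−o_4 = (4.1607,-0.0626,0.8276)
cross product → J_v[:, 4] = (-0.4755,1.5736,2.5095)
J_ω[:, 4] = z_4
entry J[1][4] = 1.5736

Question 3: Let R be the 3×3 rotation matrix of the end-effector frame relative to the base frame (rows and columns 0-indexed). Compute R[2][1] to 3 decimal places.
-0.837

End-effector y-axis (col 1 of R) = (0.1585,-0.5245,-0.8365)
R[2][1] = -0.8365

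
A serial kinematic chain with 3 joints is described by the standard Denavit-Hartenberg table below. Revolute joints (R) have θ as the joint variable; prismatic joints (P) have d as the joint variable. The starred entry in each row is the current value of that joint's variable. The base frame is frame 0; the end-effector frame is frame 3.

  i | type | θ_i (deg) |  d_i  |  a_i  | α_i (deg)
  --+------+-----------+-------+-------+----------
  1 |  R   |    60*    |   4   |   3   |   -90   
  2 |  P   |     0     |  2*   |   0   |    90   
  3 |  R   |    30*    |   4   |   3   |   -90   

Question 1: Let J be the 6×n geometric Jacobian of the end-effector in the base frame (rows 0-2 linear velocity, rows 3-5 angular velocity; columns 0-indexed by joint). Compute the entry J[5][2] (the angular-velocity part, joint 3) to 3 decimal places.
1.000

axis z_2 = (0.0000,0.0000,1.0000); lever o_n−o_2 = (0.0000,3.0000,4.0000)
cross product → J_v[:, 2] = (-3.0000,0.0000,0.0000)
J_ω[:, 2] = z_2
entry J[5][2] = 1.0000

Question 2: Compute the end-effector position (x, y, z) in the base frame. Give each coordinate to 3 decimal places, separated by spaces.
after link 1: o_1 = (1.5000, 2.5981, 4.0000)
after link 2: o_2 = (-0.2321, 3.5981, 4.0000)
after link 3: o_3 = (-0.2321, 6.5981, 8.0000)

-0.232 6.598 8.000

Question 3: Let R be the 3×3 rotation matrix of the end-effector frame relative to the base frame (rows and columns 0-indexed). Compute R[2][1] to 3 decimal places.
-1.000

End-effector y-axis (col 1 of R) = (-0.0000,0.0000,-1.0000)
R[2][1] = -1.0000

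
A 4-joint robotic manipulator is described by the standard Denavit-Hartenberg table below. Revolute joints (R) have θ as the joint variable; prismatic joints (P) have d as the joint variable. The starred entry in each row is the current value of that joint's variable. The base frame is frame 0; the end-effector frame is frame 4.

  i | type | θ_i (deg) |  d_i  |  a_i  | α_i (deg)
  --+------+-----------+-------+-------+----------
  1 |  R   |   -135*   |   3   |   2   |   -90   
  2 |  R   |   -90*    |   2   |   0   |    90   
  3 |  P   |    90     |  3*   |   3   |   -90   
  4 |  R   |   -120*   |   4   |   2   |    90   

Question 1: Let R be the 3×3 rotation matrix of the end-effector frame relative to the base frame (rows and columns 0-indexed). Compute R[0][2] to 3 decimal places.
End-effector z-axis (col 2 of R) = (-0.9659,0.2588,-0.0000)
R[0][2] = -0.9659

-0.966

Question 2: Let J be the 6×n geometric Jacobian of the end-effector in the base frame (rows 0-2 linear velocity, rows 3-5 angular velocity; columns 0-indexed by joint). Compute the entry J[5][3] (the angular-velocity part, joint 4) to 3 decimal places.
axis z_3 = (0.0000,0.0000,-1.0000); lever o_n−o_3 = (0.5176,1.9319,-4.0000)
cross product → J_v[:, 3] = (1.9319,-0.5176,0.0000)
J_ω[:, 3] = z_3
entry J[5][3] = -1.0000

-1.000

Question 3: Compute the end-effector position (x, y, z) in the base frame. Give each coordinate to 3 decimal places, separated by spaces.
4.760 -0.897 -1.000

after link 1: o_1 = (-1.4142, -1.4142, 3.0000)
after link 2: o_2 = (0.0000, -2.8284, 3.0000)
after link 3: o_3 = (4.2426, -2.8284, 3.0000)
after link 4: o_4 = (4.7603, -0.8966, -1.0000)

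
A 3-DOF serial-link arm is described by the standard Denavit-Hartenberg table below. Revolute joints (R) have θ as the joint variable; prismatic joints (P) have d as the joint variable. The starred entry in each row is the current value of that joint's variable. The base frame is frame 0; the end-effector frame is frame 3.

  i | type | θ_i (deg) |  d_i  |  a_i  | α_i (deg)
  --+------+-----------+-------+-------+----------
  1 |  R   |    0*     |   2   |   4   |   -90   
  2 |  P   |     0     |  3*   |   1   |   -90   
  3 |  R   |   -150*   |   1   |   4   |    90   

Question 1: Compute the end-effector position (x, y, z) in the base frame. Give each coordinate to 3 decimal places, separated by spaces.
after link 1: o_1 = (4.0000, 0.0000, 2.0000)
after link 2: o_2 = (5.0000, 3.0000, 2.0000)
after link 3: o_3 = (1.5359, 5.0000, 1.0000)

1.536 5.000 1.000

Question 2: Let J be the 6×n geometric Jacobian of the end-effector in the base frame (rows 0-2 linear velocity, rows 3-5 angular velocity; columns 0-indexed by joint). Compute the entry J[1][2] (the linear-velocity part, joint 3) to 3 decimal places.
axis z_2 = (0.0000,0.0000,-1.0000); lever o_n−o_2 = (-3.4641,2.0000,-1.0000)
cross product → J_v[:, 2] = (2.0000,3.4641,0.0000)
J_ω[:, 2] = z_2
entry J[1][2] = 3.4641

3.464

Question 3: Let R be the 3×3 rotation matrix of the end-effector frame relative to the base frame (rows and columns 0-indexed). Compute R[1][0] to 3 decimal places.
0.500

End-effector x-axis (col 0 of R) = (-0.8660,0.5000,0.0000)
R[1][0] = 0.5000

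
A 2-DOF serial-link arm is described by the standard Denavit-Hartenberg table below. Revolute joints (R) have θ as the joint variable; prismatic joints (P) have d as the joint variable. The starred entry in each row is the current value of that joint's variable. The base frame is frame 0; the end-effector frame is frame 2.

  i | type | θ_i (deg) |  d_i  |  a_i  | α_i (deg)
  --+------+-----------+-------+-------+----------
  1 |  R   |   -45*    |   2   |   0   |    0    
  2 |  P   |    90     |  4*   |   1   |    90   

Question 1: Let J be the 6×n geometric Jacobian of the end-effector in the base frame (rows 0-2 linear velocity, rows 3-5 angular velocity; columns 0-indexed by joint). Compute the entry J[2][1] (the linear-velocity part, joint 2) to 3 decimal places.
prismatic axis z_1 = (0.0000,0.0000,1.0000)
J_v[:, 1] = z_1; J_ω[:, 1] = (0,0,0)
entry J[2][1] = 1.0000

1.000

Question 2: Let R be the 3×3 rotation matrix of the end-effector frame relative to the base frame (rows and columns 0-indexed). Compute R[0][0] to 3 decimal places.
End-effector x-axis (col 0 of R) = (0.7071,0.7071,0.0000)
R[0][0] = 0.7071

0.707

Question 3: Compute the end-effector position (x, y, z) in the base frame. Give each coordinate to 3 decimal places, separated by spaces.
after link 1: o_1 = (0.0000, 0.0000, 2.0000)
after link 2: o_2 = (0.7071, 0.7071, 6.0000)

0.707 0.707 6.000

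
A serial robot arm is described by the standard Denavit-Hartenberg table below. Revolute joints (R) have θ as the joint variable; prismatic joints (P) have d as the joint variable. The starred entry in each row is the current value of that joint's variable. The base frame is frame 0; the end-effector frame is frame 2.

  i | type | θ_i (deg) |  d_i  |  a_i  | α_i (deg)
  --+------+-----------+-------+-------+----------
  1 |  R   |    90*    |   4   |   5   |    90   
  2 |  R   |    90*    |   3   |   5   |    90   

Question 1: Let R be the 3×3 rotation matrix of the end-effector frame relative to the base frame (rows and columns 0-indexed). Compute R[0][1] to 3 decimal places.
End-effector y-axis (col 1 of R) = (1.0000,-0.0000,0.0000)
R[0][1] = 1.0000

1.000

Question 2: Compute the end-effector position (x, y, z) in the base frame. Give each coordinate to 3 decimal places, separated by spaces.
3.000 5.000 9.000

after link 1: o_1 = (0.0000, 5.0000, 4.0000)
after link 2: o_2 = (3.0000, 5.0000, 9.0000)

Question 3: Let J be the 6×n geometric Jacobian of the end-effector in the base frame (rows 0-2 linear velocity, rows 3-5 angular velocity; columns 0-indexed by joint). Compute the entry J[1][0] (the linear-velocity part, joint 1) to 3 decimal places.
axis z_0 = ẑ; lever o_n−o_0 = (3.0000,5.0000,9.0000)
cross product → J_v[:, 0] = (-5.0000,3.0000,0.0000)
J_ω[:, 0] = z_0
entry J[1][0] = 3.0000

3.000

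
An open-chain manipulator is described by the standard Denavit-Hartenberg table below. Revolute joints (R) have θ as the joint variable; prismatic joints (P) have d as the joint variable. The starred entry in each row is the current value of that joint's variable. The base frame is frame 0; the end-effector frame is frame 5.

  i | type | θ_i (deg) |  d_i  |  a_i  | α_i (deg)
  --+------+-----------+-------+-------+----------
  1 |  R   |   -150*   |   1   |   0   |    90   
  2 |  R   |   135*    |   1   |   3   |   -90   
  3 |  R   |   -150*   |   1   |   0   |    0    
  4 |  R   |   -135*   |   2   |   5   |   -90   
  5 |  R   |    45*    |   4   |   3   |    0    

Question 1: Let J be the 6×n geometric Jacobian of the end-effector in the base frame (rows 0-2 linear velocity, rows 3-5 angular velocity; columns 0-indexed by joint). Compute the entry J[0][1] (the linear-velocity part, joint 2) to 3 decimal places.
0.062

axis z_1 = (-0.5000,0.8660,0.0000); lever o_n−o_1 = (4.5948,-5.3307,0.0712)
cross product → J_v[:, 1] = (0.0617,0.0356,-1.3139)
J_ω[:, 1] = z_1
entry J[0][1] = 0.0617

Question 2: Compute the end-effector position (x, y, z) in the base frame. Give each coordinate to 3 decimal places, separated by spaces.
after link 1: o_1 = (0.0000, 0.0000, 1.0000)
after link 2: o_2 = (1.3371, 1.9267, 3.1213)
after link 3: o_3 = (1.9495, 2.2802, 2.4142)
after link 4: o_4 = (6.3815, -0.7377, 1.9151)
after link 5: o_5 = (4.5948, -5.3307, 1.0712)

4.595 -5.331 1.071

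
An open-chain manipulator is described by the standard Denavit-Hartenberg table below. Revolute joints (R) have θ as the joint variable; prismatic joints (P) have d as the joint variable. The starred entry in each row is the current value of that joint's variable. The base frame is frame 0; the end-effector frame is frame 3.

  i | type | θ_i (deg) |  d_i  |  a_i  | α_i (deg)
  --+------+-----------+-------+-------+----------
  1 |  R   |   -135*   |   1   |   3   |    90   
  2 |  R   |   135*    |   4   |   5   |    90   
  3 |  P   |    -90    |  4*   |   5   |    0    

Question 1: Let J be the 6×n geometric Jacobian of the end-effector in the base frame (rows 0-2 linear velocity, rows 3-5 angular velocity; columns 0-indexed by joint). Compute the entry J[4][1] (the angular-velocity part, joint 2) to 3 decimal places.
0.707

axis z_1 = (-0.7071,0.7071,0.0000); lever o_n−o_1 = (1.2071,-0.2071,6.3640)
cross product → J_v[:, 1] = (4.5000,4.5000,-0.7071)
J_ω[:, 1] = z_1
entry J[4][1] = 0.7071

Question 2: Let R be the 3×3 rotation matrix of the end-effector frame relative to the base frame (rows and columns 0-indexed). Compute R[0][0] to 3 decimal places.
0.707

End-effector x-axis (col 0 of R) = (0.7071,-0.7071,0.0000)
R[0][0] = 0.7071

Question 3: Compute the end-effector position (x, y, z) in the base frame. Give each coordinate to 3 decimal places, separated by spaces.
-0.914 -2.328 7.364

after link 1: o_1 = (-2.1213, -2.1213, 1.0000)
after link 2: o_2 = (-2.4497, 3.2071, 4.5355)
after link 3: o_3 = (-0.9142, -2.3284, 7.3640)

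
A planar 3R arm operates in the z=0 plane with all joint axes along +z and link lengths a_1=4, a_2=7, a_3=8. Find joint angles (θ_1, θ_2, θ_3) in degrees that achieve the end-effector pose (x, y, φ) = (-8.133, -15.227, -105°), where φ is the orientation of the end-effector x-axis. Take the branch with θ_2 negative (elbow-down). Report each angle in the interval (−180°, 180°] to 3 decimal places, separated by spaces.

wrist centre = target − a_3·(cos φ, sin φ) = (-6.0624, -7.4996)
cos θ_2 = (92.9972−4²−7²)/(2·4·7) = 0.4999; θ_2 = -60.0033° (elbow-down)
β = atan2(-7.4996,-6.0624) = -128.9510°; ψ = atan2(-6.0624,7.4996) = -38.9505°
θ_1 = β − ψ = -90.0005°
θ_3 = φ − θ_1 − θ_2 = 45.0038° (wrapped to (-180°,180°])

-90.001 -60.003 45.004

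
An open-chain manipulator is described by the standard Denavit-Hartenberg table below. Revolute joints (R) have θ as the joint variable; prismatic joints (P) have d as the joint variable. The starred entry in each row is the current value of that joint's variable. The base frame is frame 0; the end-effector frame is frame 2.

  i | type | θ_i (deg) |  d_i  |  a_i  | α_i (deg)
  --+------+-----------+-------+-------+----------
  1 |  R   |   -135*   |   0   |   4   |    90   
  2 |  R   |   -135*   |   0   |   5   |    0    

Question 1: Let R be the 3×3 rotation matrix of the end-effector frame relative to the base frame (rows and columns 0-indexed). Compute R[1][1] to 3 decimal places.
-0.500

End-effector y-axis (col 1 of R) = (-0.5000,-0.5000,-0.7071)
R[1][1] = -0.5000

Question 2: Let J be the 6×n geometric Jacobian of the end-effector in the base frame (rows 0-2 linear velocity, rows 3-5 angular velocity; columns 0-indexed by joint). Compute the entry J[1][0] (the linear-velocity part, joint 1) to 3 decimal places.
-0.328

axis z_0 = ẑ; lever o_n−o_0 = (-0.3284,-0.3284,-3.5355)
cross product → J_v[:, 0] = (0.3284,-0.3284,0.0000)
J_ω[:, 0] = z_0
entry J[1][0] = -0.3284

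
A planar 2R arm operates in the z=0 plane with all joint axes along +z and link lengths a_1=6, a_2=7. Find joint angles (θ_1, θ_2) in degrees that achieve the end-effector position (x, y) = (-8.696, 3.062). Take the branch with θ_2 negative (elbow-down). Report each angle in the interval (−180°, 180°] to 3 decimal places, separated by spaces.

-149.998 -90.003

cos θ_2 = (84.9963−6²−7²)/(2·6·7) = -0.0000; θ_2 = -90.0026° (elbow-down)
β = atan2(3.0620,-8.6960) = 160.6020°; ψ = atan2(-7.0000,5.9997) = -49.4002°
θ_1 = β − ψ = 210.0022°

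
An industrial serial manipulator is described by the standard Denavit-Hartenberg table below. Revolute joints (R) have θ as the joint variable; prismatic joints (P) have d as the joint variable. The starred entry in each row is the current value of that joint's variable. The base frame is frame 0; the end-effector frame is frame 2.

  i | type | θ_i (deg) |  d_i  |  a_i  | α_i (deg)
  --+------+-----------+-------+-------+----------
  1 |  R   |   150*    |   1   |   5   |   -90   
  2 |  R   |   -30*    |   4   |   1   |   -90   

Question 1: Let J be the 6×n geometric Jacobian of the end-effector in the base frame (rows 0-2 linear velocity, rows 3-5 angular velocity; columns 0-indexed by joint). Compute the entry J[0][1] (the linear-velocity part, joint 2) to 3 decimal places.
-0.433

axis z_1 = (-0.5000,-0.8660,0.0000); lever o_n−o_1 = (-2.7500,-3.0311,0.5000)
cross product → J_v[:, 1] = (-0.4330,0.2500,-0.8660)
J_ω[:, 1] = z_1
entry J[0][1] = -0.4330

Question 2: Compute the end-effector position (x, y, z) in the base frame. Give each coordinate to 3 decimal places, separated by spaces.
-7.080 -0.531 1.500

after link 1: o_1 = (-4.3301, 2.5000, 1.0000)
after link 2: o_2 = (-7.0801, -0.5311, 1.5000)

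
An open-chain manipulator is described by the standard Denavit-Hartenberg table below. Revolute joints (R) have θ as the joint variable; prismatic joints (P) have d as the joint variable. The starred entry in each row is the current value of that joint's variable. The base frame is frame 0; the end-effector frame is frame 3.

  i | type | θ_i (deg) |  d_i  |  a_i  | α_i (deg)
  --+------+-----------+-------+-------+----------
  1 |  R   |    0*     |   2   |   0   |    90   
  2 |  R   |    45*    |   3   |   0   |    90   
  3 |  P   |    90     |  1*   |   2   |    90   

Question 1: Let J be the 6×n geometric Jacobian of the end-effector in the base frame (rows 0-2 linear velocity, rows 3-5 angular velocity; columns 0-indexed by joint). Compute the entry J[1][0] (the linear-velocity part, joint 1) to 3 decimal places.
0.707

axis z_0 = ẑ; lever o_n−o_0 = (0.7071,-5.0000,1.2929)
cross product → J_v[:, 0] = (5.0000,0.7071,-0.0000)
J_ω[:, 0] = z_0
entry J[1][0] = 0.7071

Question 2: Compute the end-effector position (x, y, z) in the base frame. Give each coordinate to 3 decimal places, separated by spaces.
after link 1: o_1 = (0.0000, 0.0000, 2.0000)
after link 2: o_2 = (0.0000, -3.0000, 2.0000)
after link 3: o_3 = (0.7071, -5.0000, 1.2929)

0.707 -5.000 1.293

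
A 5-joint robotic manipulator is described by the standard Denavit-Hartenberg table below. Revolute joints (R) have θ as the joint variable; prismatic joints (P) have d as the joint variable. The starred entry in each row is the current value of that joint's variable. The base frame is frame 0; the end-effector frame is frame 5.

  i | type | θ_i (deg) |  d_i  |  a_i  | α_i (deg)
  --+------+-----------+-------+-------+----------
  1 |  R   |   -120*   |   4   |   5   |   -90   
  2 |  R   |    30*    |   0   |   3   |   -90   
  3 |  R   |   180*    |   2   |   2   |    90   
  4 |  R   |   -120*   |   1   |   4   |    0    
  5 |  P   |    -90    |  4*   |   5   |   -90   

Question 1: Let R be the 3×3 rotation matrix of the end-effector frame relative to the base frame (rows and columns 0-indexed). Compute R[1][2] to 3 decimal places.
End-effector z-axis (col 2 of R) = (-0.4330,-0.7500,0.5000)
R[1][2] = -0.7500

-0.750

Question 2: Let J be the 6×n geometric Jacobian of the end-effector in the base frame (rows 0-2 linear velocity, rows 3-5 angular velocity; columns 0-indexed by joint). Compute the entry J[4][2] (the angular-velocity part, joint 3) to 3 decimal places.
axis z_2 = (0.2500,0.4330,-0.8660); lever o_n−o_2 = (-5.9462,-0.2990,-3.0622)
cross product → J_v[:, 2] = (-1.5849,5.9151,2.5000)
J_ω[:, 2] = z_2
entry J[4][2] = 0.4330

0.433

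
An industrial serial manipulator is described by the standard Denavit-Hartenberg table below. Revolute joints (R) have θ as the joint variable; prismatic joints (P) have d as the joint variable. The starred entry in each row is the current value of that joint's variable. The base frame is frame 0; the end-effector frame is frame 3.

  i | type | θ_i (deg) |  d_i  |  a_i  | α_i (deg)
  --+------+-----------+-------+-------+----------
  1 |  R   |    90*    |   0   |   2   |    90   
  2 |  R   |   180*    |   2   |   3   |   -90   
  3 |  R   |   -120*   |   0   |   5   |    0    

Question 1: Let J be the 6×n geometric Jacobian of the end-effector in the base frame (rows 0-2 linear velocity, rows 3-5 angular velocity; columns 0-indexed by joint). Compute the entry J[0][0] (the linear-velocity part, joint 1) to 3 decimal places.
axis z_0 = ẑ; lever o_n−o_0 = (6.3301,1.5000,0.0000)
cross product → J_v[:, 0] = (-1.5000,6.3301,0.0000)
J_ω[:, 0] = z_0
entry J[0][0] = -1.5000

-1.500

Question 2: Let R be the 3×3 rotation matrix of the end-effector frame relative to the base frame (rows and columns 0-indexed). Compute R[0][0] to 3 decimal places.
0.866

End-effector x-axis (col 0 of R) = (0.8660,0.5000,0.0000)
R[0][0] = 0.8660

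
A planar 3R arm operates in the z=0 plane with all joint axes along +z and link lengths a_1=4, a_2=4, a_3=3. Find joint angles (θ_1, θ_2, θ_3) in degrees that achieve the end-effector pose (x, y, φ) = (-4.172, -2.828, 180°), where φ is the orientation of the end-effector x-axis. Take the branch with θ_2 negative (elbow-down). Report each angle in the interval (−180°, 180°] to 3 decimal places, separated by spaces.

wrist centre = target − a_3·(cos φ, sin φ) = (-1.1720, -2.8280)
cos θ_2 = (9.3712−4²−4²)/(2·4·4) = -0.7072; θ_2 = -135.0036° (elbow-down)
β = atan2(-2.8280,-1.1720) = -112.5104°; ψ = atan2(-2.8283,1.1714) = -67.5018°
θ_1 = β − ψ = -45.0087°
θ_3 = φ − θ_1 − θ_2 = 0.0122° (wrapped to (-180°,180°])

-45.009 -135.004 0.012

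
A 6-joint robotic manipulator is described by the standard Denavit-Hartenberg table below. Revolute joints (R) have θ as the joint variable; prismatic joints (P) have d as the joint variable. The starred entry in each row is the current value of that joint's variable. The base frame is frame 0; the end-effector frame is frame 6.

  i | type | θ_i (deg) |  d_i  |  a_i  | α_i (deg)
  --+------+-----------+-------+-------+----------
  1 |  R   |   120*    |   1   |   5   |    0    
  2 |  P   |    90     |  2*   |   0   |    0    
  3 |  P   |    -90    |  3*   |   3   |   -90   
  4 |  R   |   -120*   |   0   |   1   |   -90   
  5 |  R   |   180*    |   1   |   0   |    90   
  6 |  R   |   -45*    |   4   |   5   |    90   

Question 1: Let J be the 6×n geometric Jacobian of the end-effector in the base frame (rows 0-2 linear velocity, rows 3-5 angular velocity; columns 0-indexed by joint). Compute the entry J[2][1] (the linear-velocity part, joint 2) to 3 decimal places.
1.000

prismatic axis z_1 = (0.0000,0.0000,1.0000)
J_v[:, 1] = z_1; J_ω[:, 1] = (0,0,0)
entry J[2][1] = 1.0000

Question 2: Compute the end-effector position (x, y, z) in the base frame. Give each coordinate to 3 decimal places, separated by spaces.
-0.072 8.124 2.536

after link 1: o_1 = (-2.5000, 4.3301, 1.0000)
after link 2: o_2 = (-2.5000, 4.3301, 3.0000)
after link 3: o_3 = (-4.0000, 6.9282, 6.0000)
after link 4: o_4 = (-3.7500, 6.4952, 6.8660)
after link 5: o_5 = (-4.1830, 7.2452, 7.3660)
after link 6: o_6 = (-0.0719, 8.1245, 2.5364)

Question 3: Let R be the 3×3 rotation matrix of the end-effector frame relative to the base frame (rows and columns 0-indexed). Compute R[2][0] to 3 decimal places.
End-effector x-axis (col 0 of R) = (0.1294,-0.2241,-0.9659)
R[2][0] = -0.9659

-0.966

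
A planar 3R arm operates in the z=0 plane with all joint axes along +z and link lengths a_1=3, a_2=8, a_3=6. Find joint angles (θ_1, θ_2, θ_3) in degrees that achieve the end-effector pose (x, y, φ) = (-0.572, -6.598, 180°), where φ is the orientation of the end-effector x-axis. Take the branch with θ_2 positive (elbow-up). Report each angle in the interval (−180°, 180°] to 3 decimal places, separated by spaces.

-120.004 90.004 -150.000

wrist centre = target − a_3·(cos φ, sin φ) = (5.4280, -6.5980)
cos θ_2 = (72.9968−3²−8²)/(2·3·8) = -0.0001; θ_2 = 90.0038° (elbow-up)
β = atan2(-6.5980,5.4280) = -50.5568°; ψ = atan2(8.0000,2.9995) = 69.4473°
θ_1 = β − ψ = -120.0041°
θ_3 = φ − θ_1 − θ_2 = -149.9997° (wrapped to (-180°,180°])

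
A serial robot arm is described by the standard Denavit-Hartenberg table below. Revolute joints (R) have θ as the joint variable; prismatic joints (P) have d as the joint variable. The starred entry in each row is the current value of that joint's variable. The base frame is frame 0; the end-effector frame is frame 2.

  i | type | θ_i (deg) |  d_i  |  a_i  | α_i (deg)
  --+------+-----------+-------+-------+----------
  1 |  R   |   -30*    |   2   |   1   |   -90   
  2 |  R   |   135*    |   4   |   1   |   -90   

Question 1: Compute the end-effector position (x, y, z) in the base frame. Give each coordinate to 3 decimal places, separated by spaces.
2.254 3.318 1.293

after link 1: o_1 = (0.8660, -0.5000, 2.0000)
after link 2: o_2 = (2.2537, 3.3177, 1.2929)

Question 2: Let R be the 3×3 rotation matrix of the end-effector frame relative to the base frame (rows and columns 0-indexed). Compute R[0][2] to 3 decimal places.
End-effector z-axis (col 2 of R) = (-0.6124,0.3536,0.7071)
R[0][2] = -0.6124

-0.612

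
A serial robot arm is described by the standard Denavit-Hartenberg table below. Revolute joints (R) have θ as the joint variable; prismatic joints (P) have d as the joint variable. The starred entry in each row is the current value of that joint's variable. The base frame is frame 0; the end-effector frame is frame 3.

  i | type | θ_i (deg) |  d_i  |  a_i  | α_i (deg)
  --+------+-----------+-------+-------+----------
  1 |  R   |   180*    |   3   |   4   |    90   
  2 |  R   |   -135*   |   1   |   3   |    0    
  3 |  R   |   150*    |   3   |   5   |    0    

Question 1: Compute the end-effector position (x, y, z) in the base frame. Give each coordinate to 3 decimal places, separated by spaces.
after link 1: o_1 = (-4.0000, 0.0000, 3.0000)
after link 2: o_2 = (-1.8787, 1.0000, 0.8787)
after link 3: o_3 = (-6.7083, 4.0000, 2.1728)

-6.708 4.000 2.173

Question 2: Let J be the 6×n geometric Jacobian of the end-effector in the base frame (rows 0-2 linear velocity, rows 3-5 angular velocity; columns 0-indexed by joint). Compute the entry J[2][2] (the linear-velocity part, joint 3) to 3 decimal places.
axis z_2 = (0.0000,1.0000,0.0000); lever o_n−o_2 = (-4.8296,3.0000,1.2941)
cross product → J_v[:, 2] = (1.2941,-0.0000,4.8296)
J_ω[:, 2] = z_2
entry J[2][2] = 4.8296

4.830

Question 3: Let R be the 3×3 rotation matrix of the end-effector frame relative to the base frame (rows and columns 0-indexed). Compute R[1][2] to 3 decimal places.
1.000

End-effector z-axis (col 2 of R) = (0.0000,1.0000,0.0000)
R[1][2] = 1.0000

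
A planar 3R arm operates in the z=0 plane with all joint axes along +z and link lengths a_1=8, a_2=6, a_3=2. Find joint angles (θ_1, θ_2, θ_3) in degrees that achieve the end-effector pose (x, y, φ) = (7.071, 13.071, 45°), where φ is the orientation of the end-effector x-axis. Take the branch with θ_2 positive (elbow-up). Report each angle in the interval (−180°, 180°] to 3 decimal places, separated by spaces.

wrist centre = target − a_3·(cos φ, sin φ) = (5.6568, 11.6568)
cos θ_2 = (167.8799−8²−6²)/(2·8·6) = 0.7071; θ_2 = 45.0020° (elbow-up)
β = atan2(11.6568,5.6568) = 64.1137°; ψ = atan2(4.2428,12.2425) = 19.1144°
θ_1 = β − ψ = 44.9993°
θ_3 = φ − θ_1 − θ_2 = -45.0013° (wrapped to (-180°,180°])

44.999 45.002 -45.001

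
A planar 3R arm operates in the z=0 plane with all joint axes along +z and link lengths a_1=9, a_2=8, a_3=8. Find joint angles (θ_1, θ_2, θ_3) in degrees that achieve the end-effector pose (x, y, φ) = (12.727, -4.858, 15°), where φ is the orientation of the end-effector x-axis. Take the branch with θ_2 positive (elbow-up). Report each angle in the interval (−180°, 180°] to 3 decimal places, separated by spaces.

wrist centre = target − a_3·(cos φ, sin φ) = (4.9996, -6.9286)
cos θ_2 = (73.0008−9²−8²)/(2·9·8) = -0.5000; θ_2 = 119.9996° (elbow-up)
β = atan2(-6.9286,4.9996) = -54.1861°; ψ = atan2(6.9282,5.0000) = 54.1823°
θ_1 = β − ψ = -108.3684°
θ_3 = φ − θ_1 − θ_2 = 3.3687° (wrapped to (-180°,180°])

-108.368 120.000 3.369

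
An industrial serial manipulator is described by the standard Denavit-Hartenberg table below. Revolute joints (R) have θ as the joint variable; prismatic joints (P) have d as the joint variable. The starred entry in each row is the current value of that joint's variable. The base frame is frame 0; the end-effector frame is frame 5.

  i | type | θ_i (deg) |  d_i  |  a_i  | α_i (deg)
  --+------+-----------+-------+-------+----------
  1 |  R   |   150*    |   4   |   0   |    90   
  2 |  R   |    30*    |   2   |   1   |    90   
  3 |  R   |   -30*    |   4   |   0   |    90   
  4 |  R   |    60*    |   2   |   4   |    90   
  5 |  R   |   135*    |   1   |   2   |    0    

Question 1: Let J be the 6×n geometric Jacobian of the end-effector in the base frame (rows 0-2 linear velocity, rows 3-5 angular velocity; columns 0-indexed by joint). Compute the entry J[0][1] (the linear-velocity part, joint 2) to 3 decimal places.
axis z_1 = (0.5000,0.8660,0.0000); lever o_n−o_1 = (-4.3753,0.1748,-4.3891)
cross product → J_v[:, 1] = (-3.8011,2.1946,3.8765)
J_ω[:, 1] = z_1
entry J[0][1] = -3.8011

-3.801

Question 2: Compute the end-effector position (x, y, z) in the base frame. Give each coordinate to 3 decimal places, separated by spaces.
-4.375 0.175 -0.389

after link 1: o_1 = (0.0000, 0.0000, 4.0000)
after link 2: o_2 = (0.2500, 2.1651, 4.5000)
after link 3: o_3 = (-1.4821, 3.1651, 1.0359)
after link 4: o_4 = (-4.8971, 1.9821, -1.5981)
after link 5: o_5 = (-4.3753, 0.1748, -0.3891)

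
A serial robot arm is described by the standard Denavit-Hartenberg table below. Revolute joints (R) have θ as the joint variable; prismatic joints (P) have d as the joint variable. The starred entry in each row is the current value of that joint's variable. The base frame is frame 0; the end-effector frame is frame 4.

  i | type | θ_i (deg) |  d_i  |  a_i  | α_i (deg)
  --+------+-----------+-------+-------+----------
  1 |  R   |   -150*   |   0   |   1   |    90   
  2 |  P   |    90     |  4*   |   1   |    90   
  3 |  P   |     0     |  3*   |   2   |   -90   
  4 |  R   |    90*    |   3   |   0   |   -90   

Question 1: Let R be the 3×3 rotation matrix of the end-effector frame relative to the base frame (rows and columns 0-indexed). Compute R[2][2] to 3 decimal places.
End-effector z-axis (col 2 of R) = (0.0000,0.0000,-1.0000)
R[2][2] = -1.0000

-1.000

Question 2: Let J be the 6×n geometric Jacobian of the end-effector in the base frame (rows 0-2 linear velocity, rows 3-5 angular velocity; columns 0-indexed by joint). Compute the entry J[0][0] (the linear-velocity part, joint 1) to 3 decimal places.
-4.062

axis z_0 = ẑ; lever o_n−o_0 = (-6.9641,4.0622,3.0000)
cross product → J_v[:, 0] = (-4.0622,-6.9641,0.0000)
J_ω[:, 0] = z_0
entry J[0][0] = -4.0622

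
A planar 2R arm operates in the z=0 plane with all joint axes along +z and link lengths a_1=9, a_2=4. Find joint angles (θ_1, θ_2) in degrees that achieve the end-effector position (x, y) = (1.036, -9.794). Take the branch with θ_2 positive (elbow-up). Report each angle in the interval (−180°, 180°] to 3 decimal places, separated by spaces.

cos θ_2 = (96.9957−9²−4²)/(2·9·4) = -0.0001; θ_2 = 90.0034° (elbow-up)
β = atan2(-9.7940,1.0360) = -83.9618°; ψ = atan2(4.0000,8.9998) = 23.9630°
θ_1 = β − ψ = -107.9248°

-107.925 90.003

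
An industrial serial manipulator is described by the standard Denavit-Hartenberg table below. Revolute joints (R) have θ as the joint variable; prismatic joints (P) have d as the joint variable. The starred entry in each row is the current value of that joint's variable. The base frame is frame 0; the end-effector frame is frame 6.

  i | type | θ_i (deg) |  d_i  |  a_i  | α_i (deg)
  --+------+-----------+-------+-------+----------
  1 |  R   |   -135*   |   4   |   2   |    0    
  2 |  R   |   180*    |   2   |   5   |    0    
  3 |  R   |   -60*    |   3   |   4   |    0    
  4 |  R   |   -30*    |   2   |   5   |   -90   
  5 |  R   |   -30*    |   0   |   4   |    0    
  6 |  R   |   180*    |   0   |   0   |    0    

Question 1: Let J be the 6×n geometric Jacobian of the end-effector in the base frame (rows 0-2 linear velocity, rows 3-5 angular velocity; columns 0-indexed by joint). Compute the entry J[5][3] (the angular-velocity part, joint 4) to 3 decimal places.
axis z_3 = (0.0000,0.0000,1.0000); lever o_n−o_3 = (5.9850,-5.9850,4.0000)
cross product → J_v[:, 3] = (5.9850,5.9850,-0.0000)
J_ω[:, 3] = z_3
entry J[5][3] = 1.0000

1.000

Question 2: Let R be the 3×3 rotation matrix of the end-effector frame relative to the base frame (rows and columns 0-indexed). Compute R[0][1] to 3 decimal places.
-0.354

End-effector y-axis (col 1 of R) = (-0.3536,0.3536,0.8660)
R[0][1] = -0.3536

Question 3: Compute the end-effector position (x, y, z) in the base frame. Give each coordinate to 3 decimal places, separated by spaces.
11.970 -4.899 13.000

after link 1: o_1 = (-1.4142, -1.4142, 4.0000)
after link 2: o_2 = (2.1213, 2.1213, 6.0000)
after link 3: o_3 = (5.9850, 1.0860, 9.0000)
after link 4: o_4 = (9.5206, -2.4495, 11.0000)
after link 5: o_5 = (11.9700, -4.8990, 13.0000)
after link 6: o_6 = (11.9700, -4.8990, 13.0000)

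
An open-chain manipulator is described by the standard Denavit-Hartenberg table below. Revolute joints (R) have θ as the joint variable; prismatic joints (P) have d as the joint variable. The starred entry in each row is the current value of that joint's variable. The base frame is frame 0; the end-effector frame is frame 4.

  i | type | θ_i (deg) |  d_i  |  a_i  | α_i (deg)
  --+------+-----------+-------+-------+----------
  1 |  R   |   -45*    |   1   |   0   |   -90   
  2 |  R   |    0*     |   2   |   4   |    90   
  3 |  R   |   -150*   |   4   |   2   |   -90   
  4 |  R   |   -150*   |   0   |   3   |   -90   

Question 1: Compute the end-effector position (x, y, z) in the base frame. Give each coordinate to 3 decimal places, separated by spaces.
after link 1: o_1 = (0.0000, 0.0000, 1.0000)
after link 2: o_2 = (4.2426, -1.4142, 1.0000)
after link 3: o_3 = (2.3108, -0.8966, 5.0000)
after link 4: o_4 = (4.8203, -1.5690, 6.5000)

4.820 -1.569 6.500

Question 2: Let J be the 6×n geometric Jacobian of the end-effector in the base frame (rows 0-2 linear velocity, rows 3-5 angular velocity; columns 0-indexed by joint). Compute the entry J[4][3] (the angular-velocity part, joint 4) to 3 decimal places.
-0.966

axis z_3 = (-0.2588,-0.9659,0.0000); lever o_n−o_3 = (2.5095,-0.6724,1.5000)
cross product → J_v[:, 3] = (-1.4489,0.3882,2.5981)
J_ω[:, 3] = z_3
entry J[4][3] = -0.9659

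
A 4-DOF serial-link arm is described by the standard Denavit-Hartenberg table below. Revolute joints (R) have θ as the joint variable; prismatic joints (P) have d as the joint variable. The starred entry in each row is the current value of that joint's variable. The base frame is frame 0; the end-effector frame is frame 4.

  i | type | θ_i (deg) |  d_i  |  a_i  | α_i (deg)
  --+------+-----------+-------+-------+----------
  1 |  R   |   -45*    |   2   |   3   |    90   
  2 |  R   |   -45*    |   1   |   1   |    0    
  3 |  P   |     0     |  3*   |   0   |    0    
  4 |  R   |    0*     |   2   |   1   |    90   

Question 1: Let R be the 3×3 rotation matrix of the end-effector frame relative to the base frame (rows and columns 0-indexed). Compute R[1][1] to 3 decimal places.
-0.707

End-effector y-axis (col 1 of R) = (-0.7071,-0.7071,0.0000)
R[1][1] = -0.7071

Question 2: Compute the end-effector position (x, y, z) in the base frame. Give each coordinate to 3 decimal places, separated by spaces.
after link 1: o_1 = (2.1213, -2.1213, 2.0000)
after link 2: o_2 = (1.9142, -3.3284, 1.2929)
after link 3: o_3 = (-0.2071, -5.4497, 1.2929)
after link 4: o_4 = (-1.1213, -7.3640, 0.5858)

-1.121 -7.364 0.586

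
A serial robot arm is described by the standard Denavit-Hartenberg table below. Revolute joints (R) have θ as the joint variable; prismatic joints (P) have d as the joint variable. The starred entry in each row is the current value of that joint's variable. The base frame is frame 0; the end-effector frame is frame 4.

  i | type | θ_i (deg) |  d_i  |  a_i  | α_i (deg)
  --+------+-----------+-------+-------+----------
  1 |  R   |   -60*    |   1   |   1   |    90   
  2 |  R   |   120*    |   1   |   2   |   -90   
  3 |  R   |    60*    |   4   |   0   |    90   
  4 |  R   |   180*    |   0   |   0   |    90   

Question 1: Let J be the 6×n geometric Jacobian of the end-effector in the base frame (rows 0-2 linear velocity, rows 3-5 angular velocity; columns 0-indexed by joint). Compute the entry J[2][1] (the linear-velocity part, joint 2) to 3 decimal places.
axis z_1 = (-0.8660,-0.5000,0.0000); lever o_n−o_1 = (-3.0981,3.3660,-0.2679)
cross product → J_v[:, 1] = (0.1340,-0.2321,-4.4641)
J_ω[:, 1] = z_1
entry J[2][1] = -4.4641

-4.464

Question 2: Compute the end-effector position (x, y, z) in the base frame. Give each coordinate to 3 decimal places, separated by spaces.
after link 1: o_1 = (0.5000, -0.8660, 1.0000)
after link 2: o_2 = (-0.8660, -0.5000, 2.7321)
after link 3: o_3 = (-2.5981, 2.5000, 0.7321)
after link 4: o_4 = (-2.5981, 2.5000, 0.7321)

-2.598 2.500 0.732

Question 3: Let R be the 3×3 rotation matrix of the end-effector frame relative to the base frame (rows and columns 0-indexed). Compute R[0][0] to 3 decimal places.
End-effector x-axis (col 0 of R) = (-0.6250,-0.6495,-0.4330)
R[0][0] = -0.6250

-0.625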